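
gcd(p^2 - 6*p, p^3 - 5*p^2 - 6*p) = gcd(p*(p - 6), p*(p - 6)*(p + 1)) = p^2 - 6*p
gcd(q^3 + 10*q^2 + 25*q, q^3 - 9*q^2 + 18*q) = q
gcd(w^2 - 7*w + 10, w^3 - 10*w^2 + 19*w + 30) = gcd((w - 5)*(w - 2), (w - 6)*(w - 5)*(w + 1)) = w - 5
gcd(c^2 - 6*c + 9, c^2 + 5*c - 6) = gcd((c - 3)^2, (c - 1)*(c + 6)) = 1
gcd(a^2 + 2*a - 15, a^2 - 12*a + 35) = 1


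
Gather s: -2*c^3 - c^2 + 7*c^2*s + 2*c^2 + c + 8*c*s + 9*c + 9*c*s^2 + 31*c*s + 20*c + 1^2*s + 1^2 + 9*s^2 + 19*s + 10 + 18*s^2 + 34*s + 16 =-2*c^3 + c^2 + 30*c + s^2*(9*c + 27) + s*(7*c^2 + 39*c + 54) + 27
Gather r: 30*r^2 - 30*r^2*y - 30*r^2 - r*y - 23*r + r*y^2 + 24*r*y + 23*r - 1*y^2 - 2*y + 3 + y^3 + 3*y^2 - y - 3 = -30*r^2*y + r*(y^2 + 23*y) + y^3 + 2*y^2 - 3*y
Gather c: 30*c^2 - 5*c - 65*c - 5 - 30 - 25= 30*c^2 - 70*c - 60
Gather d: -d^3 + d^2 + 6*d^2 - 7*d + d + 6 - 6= -d^3 + 7*d^2 - 6*d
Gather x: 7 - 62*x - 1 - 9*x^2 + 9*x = -9*x^2 - 53*x + 6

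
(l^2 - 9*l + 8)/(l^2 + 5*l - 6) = (l - 8)/(l + 6)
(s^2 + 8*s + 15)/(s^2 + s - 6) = (s + 5)/(s - 2)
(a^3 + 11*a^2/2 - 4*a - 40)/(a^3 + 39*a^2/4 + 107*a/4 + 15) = 2*(2*a^2 + 3*a - 20)/(4*a^2 + 23*a + 15)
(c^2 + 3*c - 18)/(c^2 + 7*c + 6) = (c - 3)/(c + 1)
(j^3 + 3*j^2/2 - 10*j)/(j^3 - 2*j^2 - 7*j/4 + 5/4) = 2*j*(j + 4)/(2*j^2 + j - 1)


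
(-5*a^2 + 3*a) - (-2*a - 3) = -5*a^2 + 5*a + 3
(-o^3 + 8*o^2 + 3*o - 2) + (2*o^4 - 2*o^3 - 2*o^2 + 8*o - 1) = 2*o^4 - 3*o^3 + 6*o^2 + 11*o - 3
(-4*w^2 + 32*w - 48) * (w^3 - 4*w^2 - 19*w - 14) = -4*w^5 + 48*w^4 - 100*w^3 - 360*w^2 + 464*w + 672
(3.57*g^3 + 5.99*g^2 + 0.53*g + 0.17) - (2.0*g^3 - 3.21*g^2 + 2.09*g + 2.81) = 1.57*g^3 + 9.2*g^2 - 1.56*g - 2.64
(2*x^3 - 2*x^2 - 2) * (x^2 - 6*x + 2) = 2*x^5 - 14*x^4 + 16*x^3 - 6*x^2 + 12*x - 4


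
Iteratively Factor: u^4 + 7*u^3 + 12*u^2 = (u + 4)*(u^3 + 3*u^2) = u*(u + 4)*(u^2 + 3*u) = u^2*(u + 4)*(u + 3)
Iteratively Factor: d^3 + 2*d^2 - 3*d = (d)*(d^2 + 2*d - 3) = d*(d - 1)*(d + 3)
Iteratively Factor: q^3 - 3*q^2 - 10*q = (q + 2)*(q^2 - 5*q) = (q - 5)*(q + 2)*(q)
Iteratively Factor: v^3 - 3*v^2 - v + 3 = (v + 1)*(v^2 - 4*v + 3) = (v - 1)*(v + 1)*(v - 3)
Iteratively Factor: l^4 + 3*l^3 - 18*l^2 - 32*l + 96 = (l + 4)*(l^3 - l^2 - 14*l + 24) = (l - 3)*(l + 4)*(l^2 + 2*l - 8) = (l - 3)*(l + 4)^2*(l - 2)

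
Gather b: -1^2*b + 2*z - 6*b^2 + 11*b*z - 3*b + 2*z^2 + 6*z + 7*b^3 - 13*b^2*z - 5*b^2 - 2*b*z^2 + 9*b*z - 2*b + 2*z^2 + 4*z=7*b^3 + b^2*(-13*z - 11) + b*(-2*z^2 + 20*z - 6) + 4*z^2 + 12*z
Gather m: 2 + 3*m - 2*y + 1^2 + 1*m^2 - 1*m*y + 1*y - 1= m^2 + m*(3 - y) - y + 2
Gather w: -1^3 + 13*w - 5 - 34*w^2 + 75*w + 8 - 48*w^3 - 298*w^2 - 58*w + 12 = -48*w^3 - 332*w^2 + 30*w + 14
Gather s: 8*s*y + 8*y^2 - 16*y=8*s*y + 8*y^2 - 16*y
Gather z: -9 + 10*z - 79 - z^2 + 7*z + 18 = -z^2 + 17*z - 70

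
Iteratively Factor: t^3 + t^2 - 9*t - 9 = (t + 1)*(t^2 - 9) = (t + 1)*(t + 3)*(t - 3)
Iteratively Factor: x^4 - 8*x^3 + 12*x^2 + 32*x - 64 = (x - 2)*(x^3 - 6*x^2 + 32) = (x - 2)*(x + 2)*(x^2 - 8*x + 16) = (x - 4)*(x - 2)*(x + 2)*(x - 4)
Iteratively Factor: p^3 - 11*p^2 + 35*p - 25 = (p - 5)*(p^2 - 6*p + 5) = (p - 5)^2*(p - 1)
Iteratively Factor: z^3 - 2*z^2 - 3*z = (z + 1)*(z^2 - 3*z) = (z - 3)*(z + 1)*(z)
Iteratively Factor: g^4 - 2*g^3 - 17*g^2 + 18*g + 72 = (g + 3)*(g^3 - 5*g^2 - 2*g + 24) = (g - 4)*(g + 3)*(g^2 - g - 6) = (g - 4)*(g - 3)*(g + 3)*(g + 2)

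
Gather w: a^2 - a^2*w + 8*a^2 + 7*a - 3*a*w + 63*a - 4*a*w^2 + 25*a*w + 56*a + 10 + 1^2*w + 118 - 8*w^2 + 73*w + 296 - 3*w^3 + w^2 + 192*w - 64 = 9*a^2 + 126*a - 3*w^3 + w^2*(-4*a - 7) + w*(-a^2 + 22*a + 266) + 360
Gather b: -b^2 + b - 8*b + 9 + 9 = -b^2 - 7*b + 18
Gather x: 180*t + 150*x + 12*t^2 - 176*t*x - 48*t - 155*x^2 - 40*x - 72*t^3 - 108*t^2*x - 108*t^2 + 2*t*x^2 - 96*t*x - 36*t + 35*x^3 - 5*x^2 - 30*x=-72*t^3 - 96*t^2 + 96*t + 35*x^3 + x^2*(2*t - 160) + x*(-108*t^2 - 272*t + 80)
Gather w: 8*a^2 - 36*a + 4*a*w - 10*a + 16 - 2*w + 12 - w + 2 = 8*a^2 - 46*a + w*(4*a - 3) + 30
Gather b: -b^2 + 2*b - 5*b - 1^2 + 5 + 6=-b^2 - 3*b + 10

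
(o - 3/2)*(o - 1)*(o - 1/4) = o^3 - 11*o^2/4 + 17*o/8 - 3/8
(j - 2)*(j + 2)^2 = j^3 + 2*j^2 - 4*j - 8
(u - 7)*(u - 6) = u^2 - 13*u + 42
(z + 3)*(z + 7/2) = z^2 + 13*z/2 + 21/2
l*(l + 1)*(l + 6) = l^3 + 7*l^2 + 6*l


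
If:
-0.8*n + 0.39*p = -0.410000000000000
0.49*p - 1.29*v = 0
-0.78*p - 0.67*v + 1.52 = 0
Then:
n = 1.23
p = 1.47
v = 0.56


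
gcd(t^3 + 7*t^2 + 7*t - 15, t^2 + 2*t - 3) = t^2 + 2*t - 3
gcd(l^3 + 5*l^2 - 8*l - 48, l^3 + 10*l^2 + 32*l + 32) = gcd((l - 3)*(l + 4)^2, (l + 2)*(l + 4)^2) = l^2 + 8*l + 16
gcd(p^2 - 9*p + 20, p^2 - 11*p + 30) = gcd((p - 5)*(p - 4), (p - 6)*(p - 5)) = p - 5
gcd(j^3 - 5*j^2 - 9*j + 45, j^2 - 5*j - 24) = j + 3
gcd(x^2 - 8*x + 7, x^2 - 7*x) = x - 7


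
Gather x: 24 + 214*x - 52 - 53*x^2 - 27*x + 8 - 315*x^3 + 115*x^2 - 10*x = -315*x^3 + 62*x^2 + 177*x - 20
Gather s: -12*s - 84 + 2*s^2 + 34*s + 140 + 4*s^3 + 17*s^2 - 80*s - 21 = 4*s^3 + 19*s^2 - 58*s + 35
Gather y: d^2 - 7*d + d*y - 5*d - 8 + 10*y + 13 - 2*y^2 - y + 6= d^2 - 12*d - 2*y^2 + y*(d + 9) + 11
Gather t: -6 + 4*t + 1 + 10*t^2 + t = 10*t^2 + 5*t - 5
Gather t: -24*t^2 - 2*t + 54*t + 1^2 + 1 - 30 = -24*t^2 + 52*t - 28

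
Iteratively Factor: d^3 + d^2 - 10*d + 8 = (d - 2)*(d^2 + 3*d - 4) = (d - 2)*(d + 4)*(d - 1)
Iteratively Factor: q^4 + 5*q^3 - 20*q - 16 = (q + 2)*(q^3 + 3*q^2 - 6*q - 8) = (q + 1)*(q + 2)*(q^2 + 2*q - 8) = (q - 2)*(q + 1)*(q + 2)*(q + 4)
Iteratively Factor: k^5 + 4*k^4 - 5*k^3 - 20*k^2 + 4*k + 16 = (k - 2)*(k^4 + 6*k^3 + 7*k^2 - 6*k - 8) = (k - 2)*(k + 2)*(k^3 + 4*k^2 - k - 4) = (k - 2)*(k + 2)*(k + 4)*(k^2 - 1) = (k - 2)*(k - 1)*(k + 2)*(k + 4)*(k + 1)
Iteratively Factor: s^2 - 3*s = (s)*(s - 3)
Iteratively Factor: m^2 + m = (m)*(m + 1)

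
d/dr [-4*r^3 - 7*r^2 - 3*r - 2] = -12*r^2 - 14*r - 3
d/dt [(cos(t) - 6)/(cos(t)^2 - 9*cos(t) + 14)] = (cos(t)^2 - 12*cos(t) + 40)*sin(t)/(cos(t)^2 - 9*cos(t) + 14)^2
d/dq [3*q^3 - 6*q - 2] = 9*q^2 - 6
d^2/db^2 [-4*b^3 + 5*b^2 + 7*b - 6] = 10 - 24*b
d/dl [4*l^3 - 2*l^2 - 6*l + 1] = 12*l^2 - 4*l - 6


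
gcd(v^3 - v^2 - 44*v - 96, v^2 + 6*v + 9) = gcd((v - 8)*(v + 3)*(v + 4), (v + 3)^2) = v + 3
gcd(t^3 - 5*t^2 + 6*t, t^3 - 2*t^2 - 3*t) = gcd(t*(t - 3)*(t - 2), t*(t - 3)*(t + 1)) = t^2 - 3*t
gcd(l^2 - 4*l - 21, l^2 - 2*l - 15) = l + 3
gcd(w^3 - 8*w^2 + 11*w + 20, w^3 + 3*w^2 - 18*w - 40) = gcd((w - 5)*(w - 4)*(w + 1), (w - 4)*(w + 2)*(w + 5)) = w - 4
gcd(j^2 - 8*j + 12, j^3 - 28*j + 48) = j - 2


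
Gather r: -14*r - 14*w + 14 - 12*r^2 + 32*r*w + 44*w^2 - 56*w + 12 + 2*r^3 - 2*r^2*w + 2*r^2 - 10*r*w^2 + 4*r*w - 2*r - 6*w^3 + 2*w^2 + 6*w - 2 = 2*r^3 + r^2*(-2*w - 10) + r*(-10*w^2 + 36*w - 16) - 6*w^3 + 46*w^2 - 64*w + 24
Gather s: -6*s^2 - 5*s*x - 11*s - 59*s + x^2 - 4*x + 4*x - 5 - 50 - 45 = -6*s^2 + s*(-5*x - 70) + x^2 - 100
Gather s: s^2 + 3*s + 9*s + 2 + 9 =s^2 + 12*s + 11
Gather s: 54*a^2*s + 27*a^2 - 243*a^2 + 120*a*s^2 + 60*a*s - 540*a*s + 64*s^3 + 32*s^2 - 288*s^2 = -216*a^2 + 64*s^3 + s^2*(120*a - 256) + s*(54*a^2 - 480*a)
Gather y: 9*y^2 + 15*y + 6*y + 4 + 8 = 9*y^2 + 21*y + 12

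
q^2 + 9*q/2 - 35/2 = (q - 5/2)*(q + 7)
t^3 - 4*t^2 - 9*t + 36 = (t - 4)*(t - 3)*(t + 3)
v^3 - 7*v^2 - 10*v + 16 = (v - 8)*(v - 1)*(v + 2)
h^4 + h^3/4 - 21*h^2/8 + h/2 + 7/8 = (h - 1)^2*(h + 1/2)*(h + 7/4)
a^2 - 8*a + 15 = (a - 5)*(a - 3)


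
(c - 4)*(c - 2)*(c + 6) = c^3 - 28*c + 48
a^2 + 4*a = a*(a + 4)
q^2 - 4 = (q - 2)*(q + 2)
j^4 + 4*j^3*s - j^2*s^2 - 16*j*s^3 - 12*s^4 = (j - 2*s)*(j + s)*(j + 2*s)*(j + 3*s)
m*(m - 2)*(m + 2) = m^3 - 4*m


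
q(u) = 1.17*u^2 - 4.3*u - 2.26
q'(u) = 2.34*u - 4.3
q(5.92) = 13.29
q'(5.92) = 9.55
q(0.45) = -3.96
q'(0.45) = -3.25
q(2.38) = -5.87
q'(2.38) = 1.27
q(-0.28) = -0.96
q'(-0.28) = -4.96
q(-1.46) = 6.51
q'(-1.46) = -7.72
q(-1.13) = 4.09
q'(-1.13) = -6.94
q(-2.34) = 14.21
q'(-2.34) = -9.78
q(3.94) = -1.04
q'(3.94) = 4.92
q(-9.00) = 131.21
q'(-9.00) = -25.36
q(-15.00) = 325.49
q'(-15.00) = -39.40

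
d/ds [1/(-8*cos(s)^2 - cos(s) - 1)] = -(16*cos(s) + 1)*sin(s)/(8*cos(s)^2 + cos(s) + 1)^2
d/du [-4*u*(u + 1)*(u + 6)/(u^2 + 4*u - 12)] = 4*(-u^2 + 4*u + 2)/(u^2 - 4*u + 4)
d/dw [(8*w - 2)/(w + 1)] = 10/(w + 1)^2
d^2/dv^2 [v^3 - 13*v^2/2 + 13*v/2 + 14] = 6*v - 13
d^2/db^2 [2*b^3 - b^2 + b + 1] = 12*b - 2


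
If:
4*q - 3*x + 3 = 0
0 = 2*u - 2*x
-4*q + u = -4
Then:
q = 15/8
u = 7/2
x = 7/2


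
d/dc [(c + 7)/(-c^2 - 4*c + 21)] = 1/(c^2 - 6*c + 9)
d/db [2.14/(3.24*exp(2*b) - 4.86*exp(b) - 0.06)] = (10.4004 - 13.8672*exp(b))*exp(b)/(-3.24*exp(2*b) + 4.86*exp(b) + 0.06)^2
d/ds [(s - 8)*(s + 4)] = 2*s - 4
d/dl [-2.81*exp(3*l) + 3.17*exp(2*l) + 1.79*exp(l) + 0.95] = (-8.43*exp(2*l) + 6.34*exp(l) + 1.79)*exp(l)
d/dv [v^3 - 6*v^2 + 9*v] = 3*v^2 - 12*v + 9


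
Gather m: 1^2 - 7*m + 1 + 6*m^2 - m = 6*m^2 - 8*m + 2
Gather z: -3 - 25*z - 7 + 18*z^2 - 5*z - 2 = 18*z^2 - 30*z - 12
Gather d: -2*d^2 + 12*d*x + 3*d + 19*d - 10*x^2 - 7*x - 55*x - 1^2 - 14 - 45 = -2*d^2 + d*(12*x + 22) - 10*x^2 - 62*x - 60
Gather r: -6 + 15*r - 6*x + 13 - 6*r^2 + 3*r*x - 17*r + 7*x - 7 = -6*r^2 + r*(3*x - 2) + x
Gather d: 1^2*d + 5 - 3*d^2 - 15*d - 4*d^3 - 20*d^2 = -4*d^3 - 23*d^2 - 14*d + 5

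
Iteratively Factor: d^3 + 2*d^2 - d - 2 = (d + 2)*(d^2 - 1) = (d - 1)*(d + 2)*(d + 1)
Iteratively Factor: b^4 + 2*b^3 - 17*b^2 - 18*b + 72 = (b + 3)*(b^3 - b^2 - 14*b + 24) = (b - 2)*(b + 3)*(b^2 + b - 12) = (b - 3)*(b - 2)*(b + 3)*(b + 4)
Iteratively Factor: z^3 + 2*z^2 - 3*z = (z - 1)*(z^2 + 3*z) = z*(z - 1)*(z + 3)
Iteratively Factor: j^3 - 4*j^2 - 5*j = (j + 1)*(j^2 - 5*j) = j*(j + 1)*(j - 5)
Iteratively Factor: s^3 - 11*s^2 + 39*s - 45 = (s - 3)*(s^2 - 8*s + 15) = (s - 5)*(s - 3)*(s - 3)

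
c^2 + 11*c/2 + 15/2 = (c + 5/2)*(c + 3)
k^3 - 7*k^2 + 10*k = k*(k - 5)*(k - 2)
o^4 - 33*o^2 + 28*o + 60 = (o - 5)*(o - 2)*(o + 1)*(o + 6)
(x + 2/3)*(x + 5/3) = x^2 + 7*x/3 + 10/9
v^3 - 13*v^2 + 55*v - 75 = (v - 5)^2*(v - 3)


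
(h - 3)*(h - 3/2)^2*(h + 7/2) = h^4 - 5*h^3/2 - 39*h^2/4 + 261*h/8 - 189/8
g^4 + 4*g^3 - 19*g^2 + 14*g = g*(g - 2)*(g - 1)*(g + 7)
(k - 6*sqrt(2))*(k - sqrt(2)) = k^2 - 7*sqrt(2)*k + 12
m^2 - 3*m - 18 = (m - 6)*(m + 3)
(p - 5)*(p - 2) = p^2 - 7*p + 10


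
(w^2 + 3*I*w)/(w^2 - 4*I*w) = (w + 3*I)/(w - 4*I)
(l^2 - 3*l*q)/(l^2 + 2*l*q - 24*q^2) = l*(l - 3*q)/(l^2 + 2*l*q - 24*q^2)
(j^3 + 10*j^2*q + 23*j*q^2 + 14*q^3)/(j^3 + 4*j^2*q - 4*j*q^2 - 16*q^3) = (-j^2 - 8*j*q - 7*q^2)/(-j^2 - 2*j*q + 8*q^2)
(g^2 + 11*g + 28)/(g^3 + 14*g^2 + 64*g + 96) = (g + 7)/(g^2 + 10*g + 24)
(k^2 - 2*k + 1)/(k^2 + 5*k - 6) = (k - 1)/(k + 6)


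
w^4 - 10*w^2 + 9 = (w - 3)*(w - 1)*(w + 1)*(w + 3)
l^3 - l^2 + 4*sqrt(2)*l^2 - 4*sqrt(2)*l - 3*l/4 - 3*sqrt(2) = (l - 3/2)*(l + 1/2)*(l + 4*sqrt(2))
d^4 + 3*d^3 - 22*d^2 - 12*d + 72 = (d - 3)*(d - 2)*(d + 2)*(d + 6)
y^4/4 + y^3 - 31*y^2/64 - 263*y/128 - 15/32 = (y/4 + 1)*(y - 3/2)*(y + 1/4)*(y + 5/4)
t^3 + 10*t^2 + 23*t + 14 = (t + 1)*(t + 2)*(t + 7)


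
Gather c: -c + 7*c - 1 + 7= 6*c + 6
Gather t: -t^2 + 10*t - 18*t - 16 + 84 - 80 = -t^2 - 8*t - 12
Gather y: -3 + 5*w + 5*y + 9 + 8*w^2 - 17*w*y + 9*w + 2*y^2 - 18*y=8*w^2 + 14*w + 2*y^2 + y*(-17*w - 13) + 6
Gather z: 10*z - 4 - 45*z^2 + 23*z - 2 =-45*z^2 + 33*z - 6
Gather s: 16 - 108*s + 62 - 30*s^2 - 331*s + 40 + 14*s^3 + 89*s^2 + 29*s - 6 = 14*s^3 + 59*s^2 - 410*s + 112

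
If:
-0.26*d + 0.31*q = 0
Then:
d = 1.19230769230769*q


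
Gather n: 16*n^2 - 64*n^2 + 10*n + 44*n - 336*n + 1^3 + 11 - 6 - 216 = -48*n^2 - 282*n - 210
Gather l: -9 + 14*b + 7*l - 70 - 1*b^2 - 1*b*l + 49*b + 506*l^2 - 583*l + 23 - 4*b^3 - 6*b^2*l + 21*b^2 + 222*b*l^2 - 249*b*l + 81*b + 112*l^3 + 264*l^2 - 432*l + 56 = -4*b^3 + 20*b^2 + 144*b + 112*l^3 + l^2*(222*b + 770) + l*(-6*b^2 - 250*b - 1008)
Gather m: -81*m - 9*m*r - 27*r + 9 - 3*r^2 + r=m*(-9*r - 81) - 3*r^2 - 26*r + 9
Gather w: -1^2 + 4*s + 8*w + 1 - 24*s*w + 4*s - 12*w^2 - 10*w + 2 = 8*s - 12*w^2 + w*(-24*s - 2) + 2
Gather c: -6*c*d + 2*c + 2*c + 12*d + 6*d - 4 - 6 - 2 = c*(4 - 6*d) + 18*d - 12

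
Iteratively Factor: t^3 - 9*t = (t)*(t^2 - 9) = t*(t + 3)*(t - 3)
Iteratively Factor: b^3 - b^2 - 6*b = (b + 2)*(b^2 - 3*b) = b*(b + 2)*(b - 3)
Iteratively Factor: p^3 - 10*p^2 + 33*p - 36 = (p - 3)*(p^2 - 7*p + 12) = (p - 4)*(p - 3)*(p - 3)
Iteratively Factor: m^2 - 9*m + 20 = (m - 4)*(m - 5)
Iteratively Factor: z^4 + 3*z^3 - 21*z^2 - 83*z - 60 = (z + 4)*(z^3 - z^2 - 17*z - 15) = (z + 3)*(z + 4)*(z^2 - 4*z - 5) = (z + 1)*(z + 3)*(z + 4)*(z - 5)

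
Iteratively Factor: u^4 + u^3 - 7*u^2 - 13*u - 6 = (u + 2)*(u^3 - u^2 - 5*u - 3) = (u + 1)*(u + 2)*(u^2 - 2*u - 3) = (u + 1)^2*(u + 2)*(u - 3)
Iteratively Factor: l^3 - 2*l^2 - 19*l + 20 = (l - 5)*(l^2 + 3*l - 4) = (l - 5)*(l + 4)*(l - 1)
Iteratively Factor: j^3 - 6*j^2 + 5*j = (j - 1)*(j^2 - 5*j) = (j - 5)*(j - 1)*(j)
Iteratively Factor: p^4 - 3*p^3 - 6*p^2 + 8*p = (p - 4)*(p^3 + p^2 - 2*p) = p*(p - 4)*(p^2 + p - 2) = p*(p - 4)*(p + 2)*(p - 1)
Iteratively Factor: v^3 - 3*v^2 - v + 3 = (v + 1)*(v^2 - 4*v + 3) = (v - 1)*(v + 1)*(v - 3)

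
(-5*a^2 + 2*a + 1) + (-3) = -5*a^2 + 2*a - 2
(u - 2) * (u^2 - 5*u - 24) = u^3 - 7*u^2 - 14*u + 48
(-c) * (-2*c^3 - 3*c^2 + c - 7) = 2*c^4 + 3*c^3 - c^2 + 7*c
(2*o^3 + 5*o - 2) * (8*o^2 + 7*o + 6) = 16*o^5 + 14*o^4 + 52*o^3 + 19*o^2 + 16*o - 12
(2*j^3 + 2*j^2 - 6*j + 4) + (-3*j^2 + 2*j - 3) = 2*j^3 - j^2 - 4*j + 1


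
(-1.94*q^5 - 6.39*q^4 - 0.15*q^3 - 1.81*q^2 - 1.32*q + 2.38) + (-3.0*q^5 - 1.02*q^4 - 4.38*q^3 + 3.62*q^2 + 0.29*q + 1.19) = -4.94*q^5 - 7.41*q^4 - 4.53*q^3 + 1.81*q^2 - 1.03*q + 3.57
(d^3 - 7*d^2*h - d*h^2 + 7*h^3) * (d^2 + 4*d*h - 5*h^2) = d^5 - 3*d^4*h - 34*d^3*h^2 + 38*d^2*h^3 + 33*d*h^4 - 35*h^5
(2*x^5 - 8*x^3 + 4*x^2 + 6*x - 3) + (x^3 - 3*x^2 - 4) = 2*x^5 - 7*x^3 + x^2 + 6*x - 7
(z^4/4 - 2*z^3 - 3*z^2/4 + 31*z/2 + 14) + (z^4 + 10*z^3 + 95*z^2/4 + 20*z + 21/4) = 5*z^4/4 + 8*z^3 + 23*z^2 + 71*z/2 + 77/4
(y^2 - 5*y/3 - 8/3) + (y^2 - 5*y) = 2*y^2 - 20*y/3 - 8/3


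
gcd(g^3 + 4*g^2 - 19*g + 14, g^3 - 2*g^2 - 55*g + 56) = g^2 + 6*g - 7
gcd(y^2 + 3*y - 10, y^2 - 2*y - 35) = y + 5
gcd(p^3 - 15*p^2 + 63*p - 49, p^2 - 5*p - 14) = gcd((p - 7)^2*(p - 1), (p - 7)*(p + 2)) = p - 7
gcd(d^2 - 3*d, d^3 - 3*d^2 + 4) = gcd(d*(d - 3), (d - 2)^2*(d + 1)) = 1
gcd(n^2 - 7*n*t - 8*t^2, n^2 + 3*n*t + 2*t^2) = n + t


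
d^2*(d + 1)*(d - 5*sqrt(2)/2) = d^4 - 5*sqrt(2)*d^3/2 + d^3 - 5*sqrt(2)*d^2/2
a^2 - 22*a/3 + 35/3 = (a - 5)*(a - 7/3)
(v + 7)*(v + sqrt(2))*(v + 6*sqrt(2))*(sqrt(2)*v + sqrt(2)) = sqrt(2)*v^4 + 8*sqrt(2)*v^3 + 14*v^3 + 19*sqrt(2)*v^2 + 112*v^2 + 98*v + 96*sqrt(2)*v + 84*sqrt(2)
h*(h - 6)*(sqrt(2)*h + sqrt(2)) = sqrt(2)*h^3 - 5*sqrt(2)*h^2 - 6*sqrt(2)*h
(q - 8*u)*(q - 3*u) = q^2 - 11*q*u + 24*u^2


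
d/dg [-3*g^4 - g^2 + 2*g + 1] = -12*g^3 - 2*g + 2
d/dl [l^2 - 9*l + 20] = 2*l - 9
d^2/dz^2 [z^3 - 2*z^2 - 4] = 6*z - 4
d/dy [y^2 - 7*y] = 2*y - 7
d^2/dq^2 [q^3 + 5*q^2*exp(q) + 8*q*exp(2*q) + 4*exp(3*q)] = 5*q^2*exp(q) + 32*q*exp(2*q) + 20*q*exp(q) + 6*q + 36*exp(3*q) + 32*exp(2*q) + 10*exp(q)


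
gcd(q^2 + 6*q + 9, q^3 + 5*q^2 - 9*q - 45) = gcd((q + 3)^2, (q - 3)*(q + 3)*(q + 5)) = q + 3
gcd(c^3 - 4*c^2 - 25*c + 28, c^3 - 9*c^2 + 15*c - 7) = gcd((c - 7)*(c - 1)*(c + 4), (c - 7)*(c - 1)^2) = c^2 - 8*c + 7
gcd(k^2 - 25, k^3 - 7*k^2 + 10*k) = k - 5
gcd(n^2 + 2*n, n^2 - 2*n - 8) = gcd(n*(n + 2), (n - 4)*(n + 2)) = n + 2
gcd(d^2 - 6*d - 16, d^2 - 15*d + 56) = d - 8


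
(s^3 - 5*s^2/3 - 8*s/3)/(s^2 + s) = s - 8/3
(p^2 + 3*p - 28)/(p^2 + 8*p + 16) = (p^2 + 3*p - 28)/(p^2 + 8*p + 16)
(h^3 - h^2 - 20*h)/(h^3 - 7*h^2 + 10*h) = (h + 4)/(h - 2)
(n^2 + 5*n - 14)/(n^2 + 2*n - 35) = (n - 2)/(n - 5)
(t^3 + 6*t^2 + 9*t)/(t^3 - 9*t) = (t + 3)/(t - 3)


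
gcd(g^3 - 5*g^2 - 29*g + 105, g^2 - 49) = g - 7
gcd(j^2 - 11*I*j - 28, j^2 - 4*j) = 1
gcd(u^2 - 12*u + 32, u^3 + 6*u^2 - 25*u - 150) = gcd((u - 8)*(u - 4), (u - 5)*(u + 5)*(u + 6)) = 1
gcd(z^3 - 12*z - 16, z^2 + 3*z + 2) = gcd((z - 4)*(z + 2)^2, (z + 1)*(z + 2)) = z + 2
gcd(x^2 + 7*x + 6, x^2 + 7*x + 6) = x^2 + 7*x + 6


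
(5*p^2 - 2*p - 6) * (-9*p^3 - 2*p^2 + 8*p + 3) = -45*p^5 + 8*p^4 + 98*p^3 + 11*p^2 - 54*p - 18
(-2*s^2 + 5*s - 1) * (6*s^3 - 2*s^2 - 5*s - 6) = -12*s^5 + 34*s^4 - 6*s^3 - 11*s^2 - 25*s + 6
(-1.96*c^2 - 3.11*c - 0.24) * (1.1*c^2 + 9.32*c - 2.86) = -2.156*c^4 - 21.6882*c^3 - 23.6436*c^2 + 6.6578*c + 0.6864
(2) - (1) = 1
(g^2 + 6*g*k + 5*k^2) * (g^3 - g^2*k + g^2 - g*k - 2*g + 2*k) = g^5 + 5*g^4*k + g^4 - g^3*k^2 + 5*g^3*k - 2*g^3 - 5*g^2*k^3 - g^2*k^2 - 10*g^2*k - 5*g*k^3 + 2*g*k^2 + 10*k^3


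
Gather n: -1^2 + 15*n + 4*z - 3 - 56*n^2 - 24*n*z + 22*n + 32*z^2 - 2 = -56*n^2 + n*(37 - 24*z) + 32*z^2 + 4*z - 6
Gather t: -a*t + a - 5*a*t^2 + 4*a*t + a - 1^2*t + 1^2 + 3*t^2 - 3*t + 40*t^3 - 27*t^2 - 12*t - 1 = 2*a + 40*t^3 + t^2*(-5*a - 24) + t*(3*a - 16)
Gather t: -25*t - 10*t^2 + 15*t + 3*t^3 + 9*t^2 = 3*t^3 - t^2 - 10*t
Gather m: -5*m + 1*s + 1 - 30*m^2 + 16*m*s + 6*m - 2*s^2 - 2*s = -30*m^2 + m*(16*s + 1) - 2*s^2 - s + 1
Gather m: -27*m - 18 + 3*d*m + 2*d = 2*d + m*(3*d - 27) - 18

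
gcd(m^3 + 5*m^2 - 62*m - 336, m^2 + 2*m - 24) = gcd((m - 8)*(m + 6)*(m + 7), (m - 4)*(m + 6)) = m + 6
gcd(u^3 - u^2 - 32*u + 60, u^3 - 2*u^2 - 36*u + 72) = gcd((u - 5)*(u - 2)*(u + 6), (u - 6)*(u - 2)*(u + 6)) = u^2 + 4*u - 12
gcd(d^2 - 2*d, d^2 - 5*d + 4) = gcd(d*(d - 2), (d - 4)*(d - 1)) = 1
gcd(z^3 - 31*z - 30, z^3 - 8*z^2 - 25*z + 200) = z + 5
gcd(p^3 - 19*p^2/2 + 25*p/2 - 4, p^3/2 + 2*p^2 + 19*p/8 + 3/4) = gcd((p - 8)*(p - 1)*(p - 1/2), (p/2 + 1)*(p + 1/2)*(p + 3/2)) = 1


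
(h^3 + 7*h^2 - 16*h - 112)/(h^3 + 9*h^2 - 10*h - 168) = (h + 4)/(h + 6)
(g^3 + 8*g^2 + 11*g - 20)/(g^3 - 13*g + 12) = (g + 5)/(g - 3)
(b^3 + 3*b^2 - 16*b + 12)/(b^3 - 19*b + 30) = (b^2 + 5*b - 6)/(b^2 + 2*b - 15)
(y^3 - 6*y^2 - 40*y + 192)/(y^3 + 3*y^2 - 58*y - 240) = (y - 4)/(y + 5)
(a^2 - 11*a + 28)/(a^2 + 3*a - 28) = (a - 7)/(a + 7)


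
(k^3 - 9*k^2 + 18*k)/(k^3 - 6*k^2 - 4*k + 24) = k*(k - 3)/(k^2 - 4)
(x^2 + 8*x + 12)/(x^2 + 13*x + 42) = (x + 2)/(x + 7)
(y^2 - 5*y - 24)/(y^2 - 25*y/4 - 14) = 4*(y + 3)/(4*y + 7)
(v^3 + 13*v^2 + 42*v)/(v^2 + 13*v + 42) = v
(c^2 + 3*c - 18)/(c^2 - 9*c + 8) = (c^2 + 3*c - 18)/(c^2 - 9*c + 8)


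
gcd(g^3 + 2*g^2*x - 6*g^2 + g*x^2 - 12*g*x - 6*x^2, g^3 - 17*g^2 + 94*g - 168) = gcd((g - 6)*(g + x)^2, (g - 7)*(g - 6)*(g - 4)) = g - 6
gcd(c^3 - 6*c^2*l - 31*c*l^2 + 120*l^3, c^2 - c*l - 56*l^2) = c - 8*l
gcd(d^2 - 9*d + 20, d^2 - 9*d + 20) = d^2 - 9*d + 20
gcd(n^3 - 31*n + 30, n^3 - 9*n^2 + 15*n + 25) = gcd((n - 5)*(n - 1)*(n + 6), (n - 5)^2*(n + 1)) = n - 5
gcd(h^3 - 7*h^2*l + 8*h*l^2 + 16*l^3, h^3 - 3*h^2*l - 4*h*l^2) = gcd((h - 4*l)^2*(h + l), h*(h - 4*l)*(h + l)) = h^2 - 3*h*l - 4*l^2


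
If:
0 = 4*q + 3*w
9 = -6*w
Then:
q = 9/8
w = -3/2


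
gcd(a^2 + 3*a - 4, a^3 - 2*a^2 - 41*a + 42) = a - 1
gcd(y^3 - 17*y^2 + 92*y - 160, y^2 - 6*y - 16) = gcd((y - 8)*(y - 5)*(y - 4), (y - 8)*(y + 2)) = y - 8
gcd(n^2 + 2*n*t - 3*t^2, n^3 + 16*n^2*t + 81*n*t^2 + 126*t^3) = n + 3*t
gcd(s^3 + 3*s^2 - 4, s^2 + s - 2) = s^2 + s - 2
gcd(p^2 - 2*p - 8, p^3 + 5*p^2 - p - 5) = 1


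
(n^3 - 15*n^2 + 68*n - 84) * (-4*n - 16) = -4*n^4 + 44*n^3 - 32*n^2 - 752*n + 1344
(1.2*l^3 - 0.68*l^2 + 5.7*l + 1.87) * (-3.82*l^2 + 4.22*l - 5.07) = -4.584*l^5 + 7.6616*l^4 - 30.7276*l^3 + 20.3582*l^2 - 21.0076*l - 9.4809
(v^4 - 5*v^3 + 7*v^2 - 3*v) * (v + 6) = v^5 + v^4 - 23*v^3 + 39*v^2 - 18*v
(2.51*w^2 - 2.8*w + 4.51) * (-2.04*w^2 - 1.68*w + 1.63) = -5.1204*w^4 + 1.4952*w^3 - 0.405100000000001*w^2 - 12.1408*w + 7.3513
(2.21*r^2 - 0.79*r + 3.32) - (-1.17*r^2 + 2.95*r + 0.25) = 3.38*r^2 - 3.74*r + 3.07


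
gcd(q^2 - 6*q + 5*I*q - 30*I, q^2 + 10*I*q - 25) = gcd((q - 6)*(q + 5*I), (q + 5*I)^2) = q + 5*I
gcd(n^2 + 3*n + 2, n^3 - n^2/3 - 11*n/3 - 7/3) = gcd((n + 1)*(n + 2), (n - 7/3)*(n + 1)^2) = n + 1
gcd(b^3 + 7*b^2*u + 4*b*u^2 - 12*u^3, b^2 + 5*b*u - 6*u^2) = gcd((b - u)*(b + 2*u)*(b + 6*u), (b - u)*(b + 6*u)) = -b^2 - 5*b*u + 6*u^2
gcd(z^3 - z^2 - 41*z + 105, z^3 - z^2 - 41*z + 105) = z^3 - z^2 - 41*z + 105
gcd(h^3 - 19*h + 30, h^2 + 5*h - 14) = h - 2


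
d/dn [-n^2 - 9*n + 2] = -2*n - 9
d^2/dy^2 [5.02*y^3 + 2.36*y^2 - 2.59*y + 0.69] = 30.12*y + 4.72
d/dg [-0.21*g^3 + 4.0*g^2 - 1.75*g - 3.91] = -0.63*g^2 + 8.0*g - 1.75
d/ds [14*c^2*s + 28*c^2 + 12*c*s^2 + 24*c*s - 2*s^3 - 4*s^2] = 14*c^2 + 24*c*s + 24*c - 6*s^2 - 8*s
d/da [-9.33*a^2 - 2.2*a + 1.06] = -18.66*a - 2.2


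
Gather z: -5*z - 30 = -5*z - 30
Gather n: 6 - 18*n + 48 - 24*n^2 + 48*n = -24*n^2 + 30*n + 54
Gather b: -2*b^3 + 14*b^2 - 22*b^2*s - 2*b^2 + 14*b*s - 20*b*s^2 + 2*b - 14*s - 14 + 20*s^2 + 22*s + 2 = -2*b^3 + b^2*(12 - 22*s) + b*(-20*s^2 + 14*s + 2) + 20*s^2 + 8*s - 12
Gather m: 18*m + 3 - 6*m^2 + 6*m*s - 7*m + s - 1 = -6*m^2 + m*(6*s + 11) + s + 2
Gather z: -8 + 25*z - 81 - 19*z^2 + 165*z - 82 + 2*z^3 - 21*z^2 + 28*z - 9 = 2*z^3 - 40*z^2 + 218*z - 180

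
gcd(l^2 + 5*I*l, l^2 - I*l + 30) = l + 5*I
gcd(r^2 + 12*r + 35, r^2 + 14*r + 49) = r + 7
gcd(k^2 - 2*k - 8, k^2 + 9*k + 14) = k + 2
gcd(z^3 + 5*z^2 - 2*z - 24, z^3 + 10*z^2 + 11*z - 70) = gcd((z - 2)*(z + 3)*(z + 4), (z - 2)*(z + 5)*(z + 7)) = z - 2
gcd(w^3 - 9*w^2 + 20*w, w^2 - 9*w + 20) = w^2 - 9*w + 20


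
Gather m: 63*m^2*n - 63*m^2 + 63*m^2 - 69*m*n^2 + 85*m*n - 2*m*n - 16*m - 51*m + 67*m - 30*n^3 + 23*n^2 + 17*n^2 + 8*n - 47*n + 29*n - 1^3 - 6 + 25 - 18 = 63*m^2*n + m*(-69*n^2 + 83*n) - 30*n^3 + 40*n^2 - 10*n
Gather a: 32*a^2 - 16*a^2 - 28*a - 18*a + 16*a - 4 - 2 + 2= 16*a^2 - 30*a - 4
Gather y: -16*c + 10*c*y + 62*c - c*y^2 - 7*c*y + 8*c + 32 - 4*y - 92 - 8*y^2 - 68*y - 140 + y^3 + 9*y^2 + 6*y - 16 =54*c + y^3 + y^2*(1 - c) + y*(3*c - 66) - 216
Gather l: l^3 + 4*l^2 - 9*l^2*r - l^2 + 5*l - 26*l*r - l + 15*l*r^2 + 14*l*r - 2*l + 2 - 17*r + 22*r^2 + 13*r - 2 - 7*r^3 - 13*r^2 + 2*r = l^3 + l^2*(3 - 9*r) + l*(15*r^2 - 12*r + 2) - 7*r^3 + 9*r^2 - 2*r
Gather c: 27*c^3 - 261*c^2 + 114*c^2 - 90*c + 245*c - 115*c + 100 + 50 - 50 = 27*c^3 - 147*c^2 + 40*c + 100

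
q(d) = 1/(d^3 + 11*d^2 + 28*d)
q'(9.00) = 0.00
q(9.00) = 0.00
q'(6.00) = 0.00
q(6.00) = 0.00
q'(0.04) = -22.32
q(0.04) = 0.88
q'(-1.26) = -0.01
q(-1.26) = -0.05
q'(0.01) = -357.14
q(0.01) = 3.56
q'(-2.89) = 0.06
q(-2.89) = -0.08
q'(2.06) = -0.01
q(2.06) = 0.01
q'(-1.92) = 0.01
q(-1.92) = -0.05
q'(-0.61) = -0.09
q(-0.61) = -0.08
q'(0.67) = -0.08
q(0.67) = 0.04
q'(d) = (-3*d^2 - 22*d - 28)/(d^3 + 11*d^2 + 28*d)^2 = (-3*d^2 - 22*d - 28)/(d^2*(d^2 + 11*d + 28)^2)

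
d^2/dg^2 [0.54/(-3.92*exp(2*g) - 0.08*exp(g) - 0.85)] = (-0.54*(7.84*exp(g) + 0.08)*(15.68*exp(g) + 0.16)*exp(g) + (8.4672*exp(g) + 0.0432)*(3.92*exp(2*g) + 0.08*exp(g) + 0.85))*exp(g)/(3.92*exp(2*g) + 0.08*exp(g) + 0.85)^3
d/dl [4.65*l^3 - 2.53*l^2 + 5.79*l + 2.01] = 13.95*l^2 - 5.06*l + 5.79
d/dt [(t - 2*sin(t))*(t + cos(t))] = -(t - 2*sin(t))*(sin(t) - 1) - (t + cos(t))*(2*cos(t) - 1)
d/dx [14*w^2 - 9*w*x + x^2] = -9*w + 2*x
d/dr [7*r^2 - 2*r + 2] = 14*r - 2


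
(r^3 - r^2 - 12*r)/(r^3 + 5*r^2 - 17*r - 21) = r*(r^2 - r - 12)/(r^3 + 5*r^2 - 17*r - 21)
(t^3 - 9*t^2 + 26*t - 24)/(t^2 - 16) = (t^2 - 5*t + 6)/(t + 4)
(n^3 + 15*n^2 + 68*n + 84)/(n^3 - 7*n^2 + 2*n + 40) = (n^2 + 13*n + 42)/(n^2 - 9*n + 20)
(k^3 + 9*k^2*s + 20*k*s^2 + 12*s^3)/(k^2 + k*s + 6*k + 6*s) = (k^2 + 8*k*s + 12*s^2)/(k + 6)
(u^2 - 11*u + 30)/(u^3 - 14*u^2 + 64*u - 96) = (u - 5)/(u^2 - 8*u + 16)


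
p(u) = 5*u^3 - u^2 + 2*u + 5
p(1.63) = 27.26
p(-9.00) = -3739.00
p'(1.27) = 23.65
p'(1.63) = 38.59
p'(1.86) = 50.17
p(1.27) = 16.17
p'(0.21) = 2.24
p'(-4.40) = 301.20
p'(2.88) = 120.66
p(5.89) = 1003.77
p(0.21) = 5.42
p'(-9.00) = 1235.00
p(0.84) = 8.94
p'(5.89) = 510.60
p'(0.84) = 10.90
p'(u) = 15*u^2 - 2*u + 2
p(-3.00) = -145.00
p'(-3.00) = 143.00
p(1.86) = 37.43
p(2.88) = 121.90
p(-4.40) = -449.08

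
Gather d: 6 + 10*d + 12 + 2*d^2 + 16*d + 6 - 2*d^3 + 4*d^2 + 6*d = -2*d^3 + 6*d^2 + 32*d + 24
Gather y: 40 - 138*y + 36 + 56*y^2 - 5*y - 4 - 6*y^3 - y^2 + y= -6*y^3 + 55*y^2 - 142*y + 72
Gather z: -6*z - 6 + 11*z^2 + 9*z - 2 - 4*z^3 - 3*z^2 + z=-4*z^3 + 8*z^2 + 4*z - 8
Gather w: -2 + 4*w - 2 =4*w - 4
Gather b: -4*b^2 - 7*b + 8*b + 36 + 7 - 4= -4*b^2 + b + 39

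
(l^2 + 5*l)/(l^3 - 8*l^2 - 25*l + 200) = l/(l^2 - 13*l + 40)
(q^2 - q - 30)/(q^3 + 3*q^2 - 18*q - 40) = (q - 6)/(q^2 - 2*q - 8)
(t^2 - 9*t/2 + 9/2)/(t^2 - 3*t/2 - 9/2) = (2*t - 3)/(2*t + 3)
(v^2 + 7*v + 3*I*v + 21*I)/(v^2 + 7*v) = (v + 3*I)/v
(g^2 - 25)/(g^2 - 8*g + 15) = (g + 5)/(g - 3)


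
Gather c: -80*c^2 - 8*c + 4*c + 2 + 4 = -80*c^2 - 4*c + 6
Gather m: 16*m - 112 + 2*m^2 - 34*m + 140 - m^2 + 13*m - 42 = m^2 - 5*m - 14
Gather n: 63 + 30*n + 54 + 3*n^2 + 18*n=3*n^2 + 48*n + 117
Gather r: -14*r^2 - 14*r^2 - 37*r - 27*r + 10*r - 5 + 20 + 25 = -28*r^2 - 54*r + 40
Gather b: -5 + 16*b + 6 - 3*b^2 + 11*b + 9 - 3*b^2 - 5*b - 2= -6*b^2 + 22*b + 8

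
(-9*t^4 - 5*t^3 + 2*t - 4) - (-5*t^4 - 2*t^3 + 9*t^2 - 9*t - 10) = -4*t^4 - 3*t^3 - 9*t^2 + 11*t + 6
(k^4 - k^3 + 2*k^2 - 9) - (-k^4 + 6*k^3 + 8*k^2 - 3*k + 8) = 2*k^4 - 7*k^3 - 6*k^2 + 3*k - 17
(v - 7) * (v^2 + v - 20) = v^3 - 6*v^2 - 27*v + 140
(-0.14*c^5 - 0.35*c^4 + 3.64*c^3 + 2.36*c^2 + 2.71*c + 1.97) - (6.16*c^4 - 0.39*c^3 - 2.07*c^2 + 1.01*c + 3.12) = -0.14*c^5 - 6.51*c^4 + 4.03*c^3 + 4.43*c^2 + 1.7*c - 1.15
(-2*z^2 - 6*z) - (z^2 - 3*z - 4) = -3*z^2 - 3*z + 4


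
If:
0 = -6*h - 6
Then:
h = -1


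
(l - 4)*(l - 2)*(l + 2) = l^3 - 4*l^2 - 4*l + 16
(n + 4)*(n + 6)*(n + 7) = n^3 + 17*n^2 + 94*n + 168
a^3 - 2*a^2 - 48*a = a*(a - 8)*(a + 6)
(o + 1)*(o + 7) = o^2 + 8*o + 7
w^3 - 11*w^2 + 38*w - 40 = (w - 5)*(w - 4)*(w - 2)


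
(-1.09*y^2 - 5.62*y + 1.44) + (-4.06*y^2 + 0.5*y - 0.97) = -5.15*y^2 - 5.12*y + 0.47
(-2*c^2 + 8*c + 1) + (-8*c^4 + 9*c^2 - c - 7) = -8*c^4 + 7*c^2 + 7*c - 6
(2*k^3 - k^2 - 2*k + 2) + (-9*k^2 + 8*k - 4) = 2*k^3 - 10*k^2 + 6*k - 2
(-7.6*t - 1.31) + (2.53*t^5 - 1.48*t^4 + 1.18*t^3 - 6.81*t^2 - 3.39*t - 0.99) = 2.53*t^5 - 1.48*t^4 + 1.18*t^3 - 6.81*t^2 - 10.99*t - 2.3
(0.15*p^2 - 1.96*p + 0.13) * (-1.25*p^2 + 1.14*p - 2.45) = -0.1875*p^4 + 2.621*p^3 - 2.7644*p^2 + 4.9502*p - 0.3185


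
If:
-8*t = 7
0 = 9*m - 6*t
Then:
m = -7/12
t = -7/8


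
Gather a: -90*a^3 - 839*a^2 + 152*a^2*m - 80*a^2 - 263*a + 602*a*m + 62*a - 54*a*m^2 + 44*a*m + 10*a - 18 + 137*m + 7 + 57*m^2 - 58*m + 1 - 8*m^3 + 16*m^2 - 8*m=-90*a^3 + a^2*(152*m - 919) + a*(-54*m^2 + 646*m - 191) - 8*m^3 + 73*m^2 + 71*m - 10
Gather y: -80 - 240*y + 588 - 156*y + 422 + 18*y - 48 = 882 - 378*y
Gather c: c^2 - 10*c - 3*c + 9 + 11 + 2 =c^2 - 13*c + 22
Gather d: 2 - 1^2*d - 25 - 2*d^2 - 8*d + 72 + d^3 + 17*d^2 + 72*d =d^3 + 15*d^2 + 63*d + 49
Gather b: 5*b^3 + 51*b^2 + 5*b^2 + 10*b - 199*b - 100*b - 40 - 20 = 5*b^3 + 56*b^2 - 289*b - 60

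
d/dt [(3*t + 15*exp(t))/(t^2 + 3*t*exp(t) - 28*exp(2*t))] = 3*(-(t + 5*exp(t))*(3*t*exp(t) + 2*t - 56*exp(2*t) + 3*exp(t)) + (5*exp(t) + 1)*(t^2 + 3*t*exp(t) - 28*exp(2*t)))/(t^2 + 3*t*exp(t) - 28*exp(2*t))^2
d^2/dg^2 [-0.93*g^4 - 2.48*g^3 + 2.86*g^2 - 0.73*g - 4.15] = -11.16*g^2 - 14.88*g + 5.72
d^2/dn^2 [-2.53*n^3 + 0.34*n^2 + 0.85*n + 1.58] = 0.68 - 15.18*n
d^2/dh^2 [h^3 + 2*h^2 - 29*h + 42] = 6*h + 4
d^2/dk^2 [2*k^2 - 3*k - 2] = 4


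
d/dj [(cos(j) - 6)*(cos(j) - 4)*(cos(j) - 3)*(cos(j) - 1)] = 2*(-2*cos(j)^3 + 21*cos(j)^2 - 67*cos(j) + 63)*sin(j)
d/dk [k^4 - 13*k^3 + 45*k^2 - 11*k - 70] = 4*k^3 - 39*k^2 + 90*k - 11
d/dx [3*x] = 3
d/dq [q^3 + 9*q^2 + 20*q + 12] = 3*q^2 + 18*q + 20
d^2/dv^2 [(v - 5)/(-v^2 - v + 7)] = 2*(-(v - 5)*(2*v + 1)^2 + (3*v - 4)*(v^2 + v - 7))/(v^2 + v - 7)^3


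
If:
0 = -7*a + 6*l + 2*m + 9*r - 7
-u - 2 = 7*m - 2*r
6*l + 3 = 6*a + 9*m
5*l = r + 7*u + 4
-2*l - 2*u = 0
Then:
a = 1685/2123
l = 901/2123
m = 185/2123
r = 2320/2123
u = -901/2123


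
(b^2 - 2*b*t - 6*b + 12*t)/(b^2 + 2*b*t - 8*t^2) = (b - 6)/(b + 4*t)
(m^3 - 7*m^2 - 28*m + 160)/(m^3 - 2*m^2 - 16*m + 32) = (m^2 - 3*m - 40)/(m^2 + 2*m - 8)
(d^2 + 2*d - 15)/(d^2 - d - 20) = (-d^2 - 2*d + 15)/(-d^2 + d + 20)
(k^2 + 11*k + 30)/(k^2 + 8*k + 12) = (k + 5)/(k + 2)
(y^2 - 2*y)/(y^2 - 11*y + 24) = y*(y - 2)/(y^2 - 11*y + 24)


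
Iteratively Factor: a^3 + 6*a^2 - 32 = (a + 4)*(a^2 + 2*a - 8) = (a - 2)*(a + 4)*(a + 4)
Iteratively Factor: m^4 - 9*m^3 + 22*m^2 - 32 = (m + 1)*(m^3 - 10*m^2 + 32*m - 32) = (m - 2)*(m + 1)*(m^2 - 8*m + 16) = (m - 4)*(m - 2)*(m + 1)*(m - 4)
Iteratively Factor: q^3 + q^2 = (q + 1)*(q^2) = q*(q + 1)*(q)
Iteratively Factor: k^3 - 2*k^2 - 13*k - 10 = (k + 1)*(k^2 - 3*k - 10) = (k - 5)*(k + 1)*(k + 2)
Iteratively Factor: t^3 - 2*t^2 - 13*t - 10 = (t + 1)*(t^2 - 3*t - 10) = (t - 5)*(t + 1)*(t + 2)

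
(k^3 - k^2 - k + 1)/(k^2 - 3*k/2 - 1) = 2*(-k^3 + k^2 + k - 1)/(-2*k^2 + 3*k + 2)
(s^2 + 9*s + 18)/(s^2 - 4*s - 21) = (s + 6)/(s - 7)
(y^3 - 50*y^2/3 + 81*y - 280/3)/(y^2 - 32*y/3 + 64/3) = (3*y^2 - 26*y + 35)/(3*y - 8)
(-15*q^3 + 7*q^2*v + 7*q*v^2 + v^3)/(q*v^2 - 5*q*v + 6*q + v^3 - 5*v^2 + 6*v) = (-15*q^3 + 7*q^2*v + 7*q*v^2 + v^3)/(q*v^2 - 5*q*v + 6*q + v^3 - 5*v^2 + 6*v)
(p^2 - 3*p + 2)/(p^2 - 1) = (p - 2)/(p + 1)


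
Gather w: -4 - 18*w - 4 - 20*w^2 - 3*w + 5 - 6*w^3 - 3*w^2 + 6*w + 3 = -6*w^3 - 23*w^2 - 15*w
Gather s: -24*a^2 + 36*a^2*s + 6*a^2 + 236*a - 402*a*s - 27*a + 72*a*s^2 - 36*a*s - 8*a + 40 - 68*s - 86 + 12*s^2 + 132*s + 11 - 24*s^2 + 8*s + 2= -18*a^2 + 201*a + s^2*(72*a - 12) + s*(36*a^2 - 438*a + 72) - 33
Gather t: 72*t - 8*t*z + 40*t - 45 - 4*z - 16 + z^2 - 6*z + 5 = t*(112 - 8*z) + z^2 - 10*z - 56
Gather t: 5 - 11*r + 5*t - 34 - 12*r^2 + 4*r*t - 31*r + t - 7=-12*r^2 - 42*r + t*(4*r + 6) - 36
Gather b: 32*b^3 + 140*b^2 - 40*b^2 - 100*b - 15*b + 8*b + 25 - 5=32*b^3 + 100*b^2 - 107*b + 20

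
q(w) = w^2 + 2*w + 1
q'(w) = 2*w + 2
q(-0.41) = 0.35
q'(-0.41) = 1.18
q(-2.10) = 1.21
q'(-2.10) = -2.20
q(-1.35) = 0.12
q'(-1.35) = -0.70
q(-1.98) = 0.96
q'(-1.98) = -1.96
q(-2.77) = 3.13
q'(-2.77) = -3.54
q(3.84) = 23.43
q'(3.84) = 9.68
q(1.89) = 8.35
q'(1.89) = 5.78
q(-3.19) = 4.80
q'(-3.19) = -4.38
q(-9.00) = 64.00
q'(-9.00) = -16.00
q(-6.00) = 25.00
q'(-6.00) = -10.00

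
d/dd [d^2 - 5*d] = 2*d - 5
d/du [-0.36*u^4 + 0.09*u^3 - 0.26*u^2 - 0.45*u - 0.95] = -1.44*u^3 + 0.27*u^2 - 0.52*u - 0.45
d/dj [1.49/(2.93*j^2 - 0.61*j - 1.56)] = (0.9089 - 8.7314*j)/(-2.93*j^2 + 0.61*j + 1.56)^2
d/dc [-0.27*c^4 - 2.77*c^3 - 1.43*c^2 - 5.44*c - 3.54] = -1.08*c^3 - 8.31*c^2 - 2.86*c - 5.44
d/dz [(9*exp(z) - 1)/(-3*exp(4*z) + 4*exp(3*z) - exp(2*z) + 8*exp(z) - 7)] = (2*(9*exp(z) - 1)*(6*exp(3*z) - 6*exp(2*z) + exp(z) - 4) - 27*exp(4*z) + 36*exp(3*z) - 9*exp(2*z) + 72*exp(z) - 63)*exp(z)/(3*exp(4*z) - 4*exp(3*z) + exp(2*z) - 8*exp(z) + 7)^2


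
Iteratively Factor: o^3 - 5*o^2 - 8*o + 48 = (o - 4)*(o^2 - o - 12) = (o - 4)*(o + 3)*(o - 4)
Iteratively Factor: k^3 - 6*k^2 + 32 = (k - 4)*(k^2 - 2*k - 8) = (k - 4)*(k + 2)*(k - 4)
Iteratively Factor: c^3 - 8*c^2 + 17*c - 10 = (c - 5)*(c^2 - 3*c + 2) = (c - 5)*(c - 2)*(c - 1)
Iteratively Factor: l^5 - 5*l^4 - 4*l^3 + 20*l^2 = (l + 2)*(l^4 - 7*l^3 + 10*l^2) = l*(l + 2)*(l^3 - 7*l^2 + 10*l) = l*(l - 5)*(l + 2)*(l^2 - 2*l) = l^2*(l - 5)*(l + 2)*(l - 2)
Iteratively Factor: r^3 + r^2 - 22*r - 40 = (r + 2)*(r^2 - r - 20) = (r + 2)*(r + 4)*(r - 5)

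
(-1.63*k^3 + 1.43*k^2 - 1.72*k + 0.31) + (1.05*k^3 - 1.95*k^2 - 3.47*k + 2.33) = -0.58*k^3 - 0.52*k^2 - 5.19*k + 2.64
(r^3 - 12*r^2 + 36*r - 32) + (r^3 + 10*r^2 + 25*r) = 2*r^3 - 2*r^2 + 61*r - 32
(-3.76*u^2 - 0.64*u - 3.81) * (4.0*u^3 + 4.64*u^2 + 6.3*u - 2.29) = -15.04*u^5 - 20.0064*u^4 - 41.8976*u^3 - 13.1*u^2 - 22.5374*u + 8.7249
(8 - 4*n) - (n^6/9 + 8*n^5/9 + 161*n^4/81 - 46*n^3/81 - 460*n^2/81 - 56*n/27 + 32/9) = -n^6/9 - 8*n^5/9 - 161*n^4/81 + 46*n^3/81 + 460*n^2/81 - 52*n/27 + 40/9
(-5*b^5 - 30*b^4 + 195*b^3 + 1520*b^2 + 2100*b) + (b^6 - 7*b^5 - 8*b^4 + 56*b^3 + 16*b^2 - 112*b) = b^6 - 12*b^5 - 38*b^4 + 251*b^3 + 1536*b^2 + 1988*b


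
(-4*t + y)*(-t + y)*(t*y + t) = 4*t^3*y + 4*t^3 - 5*t^2*y^2 - 5*t^2*y + t*y^3 + t*y^2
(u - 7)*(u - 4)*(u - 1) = u^3 - 12*u^2 + 39*u - 28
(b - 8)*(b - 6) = b^2 - 14*b + 48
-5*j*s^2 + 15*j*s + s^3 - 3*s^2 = s*(-5*j + s)*(s - 3)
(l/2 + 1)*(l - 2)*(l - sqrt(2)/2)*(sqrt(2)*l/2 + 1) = sqrt(2)*l^4/4 + l^3/4 - 5*sqrt(2)*l^2/4 - l + sqrt(2)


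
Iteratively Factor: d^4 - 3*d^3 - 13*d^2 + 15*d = (d + 3)*(d^3 - 6*d^2 + 5*d) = d*(d + 3)*(d^2 - 6*d + 5) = d*(d - 1)*(d + 3)*(d - 5)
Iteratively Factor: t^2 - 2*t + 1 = (t - 1)*(t - 1)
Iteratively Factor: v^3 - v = (v - 1)*(v^2 + v) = v*(v - 1)*(v + 1)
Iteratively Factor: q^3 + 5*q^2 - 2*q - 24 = (q + 4)*(q^2 + q - 6) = (q - 2)*(q + 4)*(q + 3)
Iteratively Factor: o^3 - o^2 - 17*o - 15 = (o + 1)*(o^2 - 2*o - 15) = (o + 1)*(o + 3)*(o - 5)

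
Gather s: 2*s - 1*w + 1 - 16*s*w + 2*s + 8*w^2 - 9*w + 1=s*(4 - 16*w) + 8*w^2 - 10*w + 2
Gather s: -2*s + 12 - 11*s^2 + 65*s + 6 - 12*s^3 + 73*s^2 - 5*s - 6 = -12*s^3 + 62*s^2 + 58*s + 12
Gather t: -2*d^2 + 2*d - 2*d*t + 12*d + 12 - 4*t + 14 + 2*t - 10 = -2*d^2 + 14*d + t*(-2*d - 2) + 16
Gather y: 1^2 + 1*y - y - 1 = 0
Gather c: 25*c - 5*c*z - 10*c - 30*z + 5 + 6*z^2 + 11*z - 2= c*(15 - 5*z) + 6*z^2 - 19*z + 3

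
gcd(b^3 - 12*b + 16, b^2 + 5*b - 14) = b - 2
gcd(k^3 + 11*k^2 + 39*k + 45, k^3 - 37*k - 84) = k + 3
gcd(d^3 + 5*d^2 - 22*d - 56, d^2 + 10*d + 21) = d + 7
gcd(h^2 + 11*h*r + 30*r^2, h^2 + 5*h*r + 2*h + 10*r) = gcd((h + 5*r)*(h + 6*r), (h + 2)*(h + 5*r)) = h + 5*r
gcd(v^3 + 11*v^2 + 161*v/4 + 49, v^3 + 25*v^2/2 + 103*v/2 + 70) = v^2 + 15*v/2 + 14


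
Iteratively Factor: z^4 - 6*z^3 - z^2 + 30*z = (z)*(z^3 - 6*z^2 - z + 30) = z*(z - 5)*(z^2 - z - 6) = z*(z - 5)*(z + 2)*(z - 3)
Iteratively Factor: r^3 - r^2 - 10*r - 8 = (r - 4)*(r^2 + 3*r + 2) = (r - 4)*(r + 1)*(r + 2)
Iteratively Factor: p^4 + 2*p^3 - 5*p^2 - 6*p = (p + 3)*(p^3 - p^2 - 2*p) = (p + 1)*(p + 3)*(p^2 - 2*p) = (p - 2)*(p + 1)*(p + 3)*(p)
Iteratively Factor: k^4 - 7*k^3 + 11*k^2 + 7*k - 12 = (k - 4)*(k^3 - 3*k^2 - k + 3) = (k - 4)*(k - 1)*(k^2 - 2*k - 3) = (k - 4)*(k - 1)*(k + 1)*(k - 3)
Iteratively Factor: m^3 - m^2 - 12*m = (m)*(m^2 - m - 12) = m*(m - 4)*(m + 3)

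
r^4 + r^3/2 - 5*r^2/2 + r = r*(r - 1)*(r - 1/2)*(r + 2)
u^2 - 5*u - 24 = (u - 8)*(u + 3)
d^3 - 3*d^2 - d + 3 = (d - 3)*(d - 1)*(d + 1)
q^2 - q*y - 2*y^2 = (q - 2*y)*(q + y)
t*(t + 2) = t^2 + 2*t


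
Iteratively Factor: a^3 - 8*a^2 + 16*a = (a - 4)*(a^2 - 4*a) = a*(a - 4)*(a - 4)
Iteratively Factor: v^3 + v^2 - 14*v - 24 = (v - 4)*(v^2 + 5*v + 6) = (v - 4)*(v + 2)*(v + 3)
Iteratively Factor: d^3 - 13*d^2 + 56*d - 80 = (d - 4)*(d^2 - 9*d + 20) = (d - 5)*(d - 4)*(d - 4)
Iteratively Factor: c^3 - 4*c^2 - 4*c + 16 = (c - 2)*(c^2 - 2*c - 8) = (c - 4)*(c - 2)*(c + 2)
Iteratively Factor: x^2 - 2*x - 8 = (x + 2)*(x - 4)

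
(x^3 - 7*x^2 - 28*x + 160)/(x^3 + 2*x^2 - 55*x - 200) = (x - 4)/(x + 5)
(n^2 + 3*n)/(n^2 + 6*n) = (n + 3)/(n + 6)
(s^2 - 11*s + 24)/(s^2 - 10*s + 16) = (s - 3)/(s - 2)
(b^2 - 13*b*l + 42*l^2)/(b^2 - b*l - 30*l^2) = (b - 7*l)/(b + 5*l)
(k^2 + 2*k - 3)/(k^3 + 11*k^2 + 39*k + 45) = (k - 1)/(k^2 + 8*k + 15)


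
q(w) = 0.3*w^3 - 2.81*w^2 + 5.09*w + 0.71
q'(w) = 0.9*w^2 - 5.62*w + 5.09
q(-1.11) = -8.81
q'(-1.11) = 12.44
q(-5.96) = -192.95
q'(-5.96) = 70.55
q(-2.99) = -47.65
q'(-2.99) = 29.94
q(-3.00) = -47.95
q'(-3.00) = 30.05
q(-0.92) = -6.58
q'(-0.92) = 11.02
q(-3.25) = -55.81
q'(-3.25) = 32.86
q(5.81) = -5.73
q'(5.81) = 2.82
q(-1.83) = -19.85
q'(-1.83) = 18.39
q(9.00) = 37.61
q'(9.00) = 27.41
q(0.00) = 0.71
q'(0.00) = 5.09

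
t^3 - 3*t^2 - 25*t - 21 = (t - 7)*(t + 1)*(t + 3)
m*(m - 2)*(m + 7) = m^3 + 5*m^2 - 14*m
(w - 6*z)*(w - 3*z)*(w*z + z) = w^3*z - 9*w^2*z^2 + w^2*z + 18*w*z^3 - 9*w*z^2 + 18*z^3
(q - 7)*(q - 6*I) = q^2 - 7*q - 6*I*q + 42*I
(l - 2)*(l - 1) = l^2 - 3*l + 2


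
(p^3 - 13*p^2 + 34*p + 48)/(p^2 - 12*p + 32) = (p^2 - 5*p - 6)/(p - 4)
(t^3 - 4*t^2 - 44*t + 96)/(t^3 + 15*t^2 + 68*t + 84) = (t^2 - 10*t + 16)/(t^2 + 9*t + 14)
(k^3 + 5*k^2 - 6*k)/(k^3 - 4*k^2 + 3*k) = (k + 6)/(k - 3)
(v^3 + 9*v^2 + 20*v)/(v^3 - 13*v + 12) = v*(v + 5)/(v^2 - 4*v + 3)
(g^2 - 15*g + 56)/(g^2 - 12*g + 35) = (g - 8)/(g - 5)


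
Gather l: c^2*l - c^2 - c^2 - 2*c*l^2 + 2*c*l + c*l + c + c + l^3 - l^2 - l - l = -2*c^2 + 2*c + l^3 + l^2*(-2*c - 1) + l*(c^2 + 3*c - 2)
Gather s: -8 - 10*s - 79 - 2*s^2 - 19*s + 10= -2*s^2 - 29*s - 77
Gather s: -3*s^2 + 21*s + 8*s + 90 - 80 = -3*s^2 + 29*s + 10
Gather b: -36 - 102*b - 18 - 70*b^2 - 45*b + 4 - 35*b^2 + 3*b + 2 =-105*b^2 - 144*b - 48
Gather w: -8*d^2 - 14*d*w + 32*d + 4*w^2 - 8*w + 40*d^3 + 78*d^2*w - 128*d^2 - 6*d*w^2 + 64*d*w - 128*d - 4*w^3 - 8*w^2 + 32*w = 40*d^3 - 136*d^2 - 96*d - 4*w^3 + w^2*(-6*d - 4) + w*(78*d^2 + 50*d + 24)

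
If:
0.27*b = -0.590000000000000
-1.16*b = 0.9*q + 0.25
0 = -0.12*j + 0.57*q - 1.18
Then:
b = -2.19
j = 2.23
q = 2.54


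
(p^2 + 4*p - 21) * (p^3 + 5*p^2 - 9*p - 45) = p^5 + 9*p^4 - 10*p^3 - 186*p^2 + 9*p + 945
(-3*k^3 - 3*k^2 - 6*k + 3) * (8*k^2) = -24*k^5 - 24*k^4 - 48*k^3 + 24*k^2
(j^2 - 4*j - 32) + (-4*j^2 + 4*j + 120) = 88 - 3*j^2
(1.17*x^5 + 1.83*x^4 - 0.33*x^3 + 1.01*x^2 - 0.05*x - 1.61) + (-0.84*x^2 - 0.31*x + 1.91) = 1.17*x^5 + 1.83*x^4 - 0.33*x^3 + 0.17*x^2 - 0.36*x + 0.3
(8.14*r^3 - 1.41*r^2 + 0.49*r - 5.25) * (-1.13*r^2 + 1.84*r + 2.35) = -9.1982*r^5 + 16.5709*r^4 + 15.9809*r^3 + 3.5206*r^2 - 8.5085*r - 12.3375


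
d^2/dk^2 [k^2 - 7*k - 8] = 2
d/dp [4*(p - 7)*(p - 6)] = 8*p - 52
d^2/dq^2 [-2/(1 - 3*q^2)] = 12*(9*q^2 + 1)/(3*q^2 - 1)^3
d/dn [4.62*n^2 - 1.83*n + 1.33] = 9.24*n - 1.83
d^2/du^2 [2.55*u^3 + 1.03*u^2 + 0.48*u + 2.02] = 15.3*u + 2.06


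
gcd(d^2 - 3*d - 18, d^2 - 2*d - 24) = d - 6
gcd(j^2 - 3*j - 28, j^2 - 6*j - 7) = j - 7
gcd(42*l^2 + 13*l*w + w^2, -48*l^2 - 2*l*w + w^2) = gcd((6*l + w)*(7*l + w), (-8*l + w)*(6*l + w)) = 6*l + w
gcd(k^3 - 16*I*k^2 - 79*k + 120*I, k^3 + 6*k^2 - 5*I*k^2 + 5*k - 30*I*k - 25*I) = k - 5*I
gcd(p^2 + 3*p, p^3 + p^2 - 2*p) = p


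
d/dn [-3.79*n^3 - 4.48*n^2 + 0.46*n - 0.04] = -11.37*n^2 - 8.96*n + 0.46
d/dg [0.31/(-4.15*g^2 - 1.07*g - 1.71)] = (2.573*g + 0.3317)/(4.15*g^2 + 1.07*g + 1.71)^2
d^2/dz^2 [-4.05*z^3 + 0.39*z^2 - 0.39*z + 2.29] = 0.78 - 24.3*z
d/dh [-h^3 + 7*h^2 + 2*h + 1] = -3*h^2 + 14*h + 2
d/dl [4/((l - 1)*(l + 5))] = 8*(-l - 2)/(l^4 + 8*l^3 + 6*l^2 - 40*l + 25)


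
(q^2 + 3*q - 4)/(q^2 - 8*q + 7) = (q + 4)/(q - 7)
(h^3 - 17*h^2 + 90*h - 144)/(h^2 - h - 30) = (h^2 - 11*h + 24)/(h + 5)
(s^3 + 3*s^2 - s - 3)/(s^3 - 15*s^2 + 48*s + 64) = (s^2 + 2*s - 3)/(s^2 - 16*s + 64)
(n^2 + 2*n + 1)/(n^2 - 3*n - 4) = (n + 1)/(n - 4)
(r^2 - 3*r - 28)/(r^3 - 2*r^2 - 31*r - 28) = 1/(r + 1)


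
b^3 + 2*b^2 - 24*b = b*(b - 4)*(b + 6)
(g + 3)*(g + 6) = g^2 + 9*g + 18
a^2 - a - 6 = (a - 3)*(a + 2)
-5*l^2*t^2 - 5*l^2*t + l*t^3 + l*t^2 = t*(-5*l + t)*(l*t + l)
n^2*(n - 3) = n^3 - 3*n^2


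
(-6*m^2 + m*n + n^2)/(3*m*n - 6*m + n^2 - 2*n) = (-2*m + n)/(n - 2)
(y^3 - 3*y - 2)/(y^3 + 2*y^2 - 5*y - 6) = (y + 1)/(y + 3)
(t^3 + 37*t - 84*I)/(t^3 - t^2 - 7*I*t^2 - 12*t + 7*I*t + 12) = (t + 7*I)/(t - 1)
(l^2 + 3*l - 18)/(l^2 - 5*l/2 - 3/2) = 2*(l + 6)/(2*l + 1)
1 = 1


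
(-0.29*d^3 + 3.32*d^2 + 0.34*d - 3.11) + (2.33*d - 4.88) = -0.29*d^3 + 3.32*d^2 + 2.67*d - 7.99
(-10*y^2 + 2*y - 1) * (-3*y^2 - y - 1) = 30*y^4 + 4*y^3 + 11*y^2 - y + 1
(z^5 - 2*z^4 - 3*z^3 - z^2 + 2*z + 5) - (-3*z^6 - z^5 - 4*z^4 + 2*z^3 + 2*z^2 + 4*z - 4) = 3*z^6 + 2*z^5 + 2*z^4 - 5*z^3 - 3*z^2 - 2*z + 9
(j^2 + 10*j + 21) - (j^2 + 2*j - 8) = 8*j + 29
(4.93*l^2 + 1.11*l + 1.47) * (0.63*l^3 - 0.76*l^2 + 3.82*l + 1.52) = 3.1059*l^5 - 3.0475*l^4 + 18.9151*l^3 + 10.6166*l^2 + 7.3026*l + 2.2344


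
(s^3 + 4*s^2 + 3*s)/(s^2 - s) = (s^2 + 4*s + 3)/(s - 1)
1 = 1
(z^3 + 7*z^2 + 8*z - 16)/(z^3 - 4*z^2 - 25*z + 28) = (z + 4)/(z - 7)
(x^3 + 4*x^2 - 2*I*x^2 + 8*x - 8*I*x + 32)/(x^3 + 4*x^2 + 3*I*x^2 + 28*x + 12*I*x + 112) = (x + 2*I)/(x + 7*I)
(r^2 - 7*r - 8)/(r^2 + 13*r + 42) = (r^2 - 7*r - 8)/(r^2 + 13*r + 42)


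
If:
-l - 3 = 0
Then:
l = -3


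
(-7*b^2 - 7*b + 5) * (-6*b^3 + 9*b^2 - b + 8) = 42*b^5 - 21*b^4 - 86*b^3 - 4*b^2 - 61*b + 40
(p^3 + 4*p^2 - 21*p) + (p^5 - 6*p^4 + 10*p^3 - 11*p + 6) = p^5 - 6*p^4 + 11*p^3 + 4*p^2 - 32*p + 6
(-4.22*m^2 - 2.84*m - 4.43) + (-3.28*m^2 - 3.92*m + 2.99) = -7.5*m^2 - 6.76*m - 1.44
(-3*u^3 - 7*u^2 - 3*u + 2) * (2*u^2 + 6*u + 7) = -6*u^5 - 32*u^4 - 69*u^3 - 63*u^2 - 9*u + 14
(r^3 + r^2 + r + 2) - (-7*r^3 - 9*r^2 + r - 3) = 8*r^3 + 10*r^2 + 5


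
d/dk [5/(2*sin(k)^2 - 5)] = -10*sin(2*k)/(cos(2*k) + 4)^2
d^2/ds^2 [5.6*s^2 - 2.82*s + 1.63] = 11.2000000000000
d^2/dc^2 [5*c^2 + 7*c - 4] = 10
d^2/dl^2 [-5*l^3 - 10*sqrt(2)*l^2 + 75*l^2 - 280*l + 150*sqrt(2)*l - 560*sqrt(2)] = -30*l - 20*sqrt(2) + 150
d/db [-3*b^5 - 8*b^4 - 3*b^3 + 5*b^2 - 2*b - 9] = -15*b^4 - 32*b^3 - 9*b^2 + 10*b - 2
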